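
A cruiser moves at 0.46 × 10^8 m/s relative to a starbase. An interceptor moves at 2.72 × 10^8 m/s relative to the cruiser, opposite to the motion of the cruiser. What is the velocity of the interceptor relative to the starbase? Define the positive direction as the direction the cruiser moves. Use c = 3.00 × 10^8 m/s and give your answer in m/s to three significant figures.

In units of c (dividing by 3.00 × 10^8 m/s): v = 0.153, u' = -0.907.
u = (u' + v)/(1 + u'v/c²):
u = (-0.907 + 0.153) / (1 + (-0.907)·0.153) = -0.7533/0.8610 = -0.8750
(Galilean addition would give -0.753c.)
Converting back: u = -0.8750 × 3.00 × 10^8 m/s.

-2.62 × 10^8 m/s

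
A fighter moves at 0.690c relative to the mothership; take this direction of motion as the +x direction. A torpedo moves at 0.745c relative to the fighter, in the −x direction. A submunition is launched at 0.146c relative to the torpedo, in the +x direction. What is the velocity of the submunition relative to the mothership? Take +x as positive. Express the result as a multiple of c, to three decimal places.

+0.033c

Apply u = (u' + v)/(1 + u'v/c²) successively, working outward toward the mothership.
Start: velocity of the fighter relative to the mothership = 0.6900c.
Compose with the torpedo (u' = -0.745 in the fighter frame): u_1 = (-0.745 + 0.690) / (1 + (-0.745)·0.690) = -0.0550/0.4859 = -0.1132.
Compose with the submunition (u' = 0.146 in the torpedo frame): u_2 = (0.146 + (-0.113)) / (1 + 0.146·(-0.113)) = 0.0328/0.9835 = 0.0334.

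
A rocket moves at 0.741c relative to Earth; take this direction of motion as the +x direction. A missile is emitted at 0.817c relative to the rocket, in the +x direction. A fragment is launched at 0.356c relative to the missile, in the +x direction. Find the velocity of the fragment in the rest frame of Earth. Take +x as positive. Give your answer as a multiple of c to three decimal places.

0.986c

Apply u = (u' + v)/(1 + u'v/c²) successively, working outward toward Earth.
Start: velocity of the rocket relative to Earth = 0.7410c.
Compose with the missile (u' = 0.817 in the rocket frame): u_1 = (0.817 + 0.741) / (1 + 0.817·0.741) = 1.5580/1.6054 = 0.9705.
Compose with the fragment (u' = 0.356 in the missile frame): u_2 = (0.356 + 0.970) / (1 + 0.356·0.970) = 1.3265/1.3455 = 0.9859.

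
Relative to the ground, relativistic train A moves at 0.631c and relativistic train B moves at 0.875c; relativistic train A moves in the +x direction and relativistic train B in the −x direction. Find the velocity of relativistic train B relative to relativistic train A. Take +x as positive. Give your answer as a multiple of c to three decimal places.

β_A = 0.631, β_B = -0.875.
Transform to A's frame with the inverse velocity-addition law: u' = (u − v)/(1 − uv/c²), taking u = β_B and v = β_A.
u' = (-0.875 − 0.631) / (1 − (0.631)(-0.875)) = -1.5060/1.5521 = -0.9703.

-0.970c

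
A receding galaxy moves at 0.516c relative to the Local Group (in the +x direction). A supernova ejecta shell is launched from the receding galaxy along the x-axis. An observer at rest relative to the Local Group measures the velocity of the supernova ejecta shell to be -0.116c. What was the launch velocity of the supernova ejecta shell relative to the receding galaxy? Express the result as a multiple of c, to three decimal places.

-0.596c

Invert the composition law: u' = (u − v)/(1 − uv/c²).
u' = (-0.116 − 0.516) / (1 − (-0.116)(0.516)) = -0.6320/1.0599 = -0.5963.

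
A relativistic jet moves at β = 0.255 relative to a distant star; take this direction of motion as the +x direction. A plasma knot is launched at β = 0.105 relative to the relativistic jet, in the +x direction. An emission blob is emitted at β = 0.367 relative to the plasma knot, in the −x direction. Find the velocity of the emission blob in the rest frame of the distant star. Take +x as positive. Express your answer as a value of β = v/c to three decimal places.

β = -0.019

Apply u = (u' + v)/(1 + u'v/c²) successively, working outward toward the distant star.
Start: velocity of the relativistic jet relative to the distant star = 0.2550c.
Compose with the plasma knot (u' = 0.105 in the relativistic jet frame): u_1 = (0.105 + 0.255) / (1 + 0.105·0.255) = 0.3600/1.0268 = 0.3506.
Compose with the emission blob (u' = -0.367 in the plasma knot frame): u_2 = (-0.367 + 0.351) / (1 + (-0.367)·0.351) = -0.0164/0.8713 = -0.0188.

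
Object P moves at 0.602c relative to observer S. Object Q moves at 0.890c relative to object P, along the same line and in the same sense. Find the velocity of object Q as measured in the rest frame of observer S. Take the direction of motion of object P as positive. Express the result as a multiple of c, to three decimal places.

0.971c

With v = 0.602 and u' = 0.890 (in units of c),
u = (u' + v)/(1 + u'v/c²):
u = (0.890 + 0.602) / (1 + 0.890·0.602) = 1.4920/1.5358 = 0.9715
(Galilean addition would give +1.492c, exceeding c.)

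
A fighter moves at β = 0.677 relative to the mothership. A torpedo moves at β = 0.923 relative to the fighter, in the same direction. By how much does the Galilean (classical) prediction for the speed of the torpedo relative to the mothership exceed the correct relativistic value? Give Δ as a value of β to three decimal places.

Δ = 0.615

Galilean: u_cl = 0.923 + 0.677 = 1.6000.
Relativistic: u_rel = (0.923 + 0.677) / (1 + 0.923·0.677) = 1.6000/1.6249 = 0.9847.
Δ = 1.6000 − 0.9847 = 0.6153.
(The classical prediction exceeds c; the relativistic result does not.)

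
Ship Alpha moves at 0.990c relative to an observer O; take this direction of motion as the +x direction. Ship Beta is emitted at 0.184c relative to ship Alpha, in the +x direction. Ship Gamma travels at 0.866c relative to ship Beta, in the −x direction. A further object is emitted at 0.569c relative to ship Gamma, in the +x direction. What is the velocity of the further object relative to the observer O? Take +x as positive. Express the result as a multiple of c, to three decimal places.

Apply u = (u' + v)/(1 + u'v/c²) successively, working outward toward the observer O.
Start: velocity of ship Alpha relative to the observer O = 0.9900c.
Compose with ship Beta (u' = 0.184 in ship Alpha frame): u_1 = (0.184 + 0.990) / (1 + 0.184·0.990) = 1.1740/1.1822 = 0.9931.
Compose with ship Gamma (u' = -0.866 in ship Beta frame): u_2 = (-0.866 + 0.993) / (1 + (-0.866)·0.993) = 0.1271/0.1400 = 0.9080.
Compose with the further object (u' = 0.569 in ship Gamma frame): u_3 = (0.569 + 0.908) / (1 + 0.569·0.908) = 1.4770/1.5166 = 0.9739.

+0.974c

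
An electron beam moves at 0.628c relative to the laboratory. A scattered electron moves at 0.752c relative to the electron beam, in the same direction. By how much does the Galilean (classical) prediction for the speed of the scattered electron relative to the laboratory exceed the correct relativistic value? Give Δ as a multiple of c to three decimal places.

Δ = 0.443c

Galilean: u_cl = 0.752 + 0.628 = 1.3800.
Relativistic: u_rel = (0.752 + 0.628) / (1 + 0.752·0.628) = 1.3800/1.4723 = 0.9373.
Δ = 1.3800 − 0.9373 = 0.4427.
(The classical prediction exceeds c; the relativistic result does not.)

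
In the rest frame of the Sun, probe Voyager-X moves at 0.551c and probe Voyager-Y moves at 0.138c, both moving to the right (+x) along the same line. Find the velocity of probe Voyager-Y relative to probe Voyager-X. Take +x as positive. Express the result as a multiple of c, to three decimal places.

β_A = 0.551, β_B = 0.138.
Transform to A's frame with the inverse velocity-addition law: u' = (u − v)/(1 − uv/c²), taking u = β_B and v = β_A.
u' = (0.138 − 0.551) / (1 − (0.551)(0.138)) = -0.4130/0.9240 = -0.4470.

-0.447c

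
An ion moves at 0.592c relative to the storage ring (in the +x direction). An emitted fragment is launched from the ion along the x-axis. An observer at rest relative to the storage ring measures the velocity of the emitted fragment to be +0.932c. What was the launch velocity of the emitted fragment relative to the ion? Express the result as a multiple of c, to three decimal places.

Invert the composition law: u' = (u − v)/(1 − uv/c²).
u' = (0.932 − 0.592) / (1 − (0.932)(0.592)) = 0.3400/0.4483 = 0.7585.

+0.758c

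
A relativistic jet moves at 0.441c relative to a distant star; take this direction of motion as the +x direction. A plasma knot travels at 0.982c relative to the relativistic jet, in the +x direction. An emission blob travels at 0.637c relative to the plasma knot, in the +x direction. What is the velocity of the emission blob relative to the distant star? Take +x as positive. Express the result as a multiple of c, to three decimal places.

0.998c

Apply u = (u' + v)/(1 + u'v/c²) successively, working outward toward the distant star.
Start: velocity of the relativistic jet relative to the distant star = 0.4410c.
Compose with the plasma knot (u' = 0.982 in the relativistic jet frame): u_1 = (0.982 + 0.441) / (1 + 0.982·0.441) = 1.4230/1.4331 = 0.9930.
Compose with the emission blob (u' = 0.637 in the plasma knot frame): u_2 = (0.637 + 0.993) / (1 + 0.637·0.993) = 1.6300/1.6325 = 0.9984.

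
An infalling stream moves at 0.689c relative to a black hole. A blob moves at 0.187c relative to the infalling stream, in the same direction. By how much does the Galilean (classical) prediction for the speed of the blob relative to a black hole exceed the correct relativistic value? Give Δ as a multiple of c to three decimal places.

Galilean: u_cl = 0.187 + 0.689 = 0.8760.
Relativistic: u_rel = (0.187 + 0.689) / (1 + 0.187·0.689) = 0.8760/1.1288 = 0.7760.
Δ = 0.8760 − 0.7760 = 0.1000.

Δ = 0.100c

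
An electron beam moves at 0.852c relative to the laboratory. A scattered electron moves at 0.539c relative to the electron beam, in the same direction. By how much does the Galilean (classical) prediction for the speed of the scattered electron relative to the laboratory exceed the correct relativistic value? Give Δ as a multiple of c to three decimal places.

Δ = 0.438c

Galilean: u_cl = 0.539 + 0.852 = 1.3910.
Relativistic: u_rel = (0.539 + 0.852) / (1 + 0.539·0.852) = 1.3910/1.4592 = 0.9532.
Δ = 1.3910 − 0.9532 = 0.4378.
(The classical prediction exceeds c; the relativistic result does not.)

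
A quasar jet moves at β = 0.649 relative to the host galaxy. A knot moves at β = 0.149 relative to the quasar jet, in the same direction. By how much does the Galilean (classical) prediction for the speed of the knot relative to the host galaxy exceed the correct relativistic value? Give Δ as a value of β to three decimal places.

Δ = 0.070

Galilean: u_cl = 0.149 + 0.649 = 0.7980.
Relativistic: u_rel = (0.149 + 0.649) / (1 + 0.149·0.649) = 0.7980/1.0967 = 0.7276.
Δ = 0.7980 − 0.7276 = 0.0704.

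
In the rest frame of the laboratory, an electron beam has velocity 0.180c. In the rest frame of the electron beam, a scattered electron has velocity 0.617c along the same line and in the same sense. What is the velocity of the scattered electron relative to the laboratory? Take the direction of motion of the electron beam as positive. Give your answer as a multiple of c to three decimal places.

With v = 0.180 and u' = 0.617 (in units of c),
u = (u' + v)/(1 + u'v/c²):
u = (0.617 + 0.180) / (1 + 0.617·0.180) = 0.7970/1.1111 = 0.7173
(Galilean addition would give +0.797c.)

0.717c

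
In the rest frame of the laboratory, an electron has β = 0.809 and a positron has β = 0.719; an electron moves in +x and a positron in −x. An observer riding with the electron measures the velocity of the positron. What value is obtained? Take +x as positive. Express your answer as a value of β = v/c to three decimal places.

β = -0.966

β_A = 0.809, β_B = -0.719.
Transform to A's frame with the inverse velocity-addition law: u' = (u − v)/(1 − uv/c²), taking u = β_B and v = β_A.
u' = (-0.719 − 0.809) / (1 − (0.809)(-0.719)) = -1.5280/1.5817 = -0.9661.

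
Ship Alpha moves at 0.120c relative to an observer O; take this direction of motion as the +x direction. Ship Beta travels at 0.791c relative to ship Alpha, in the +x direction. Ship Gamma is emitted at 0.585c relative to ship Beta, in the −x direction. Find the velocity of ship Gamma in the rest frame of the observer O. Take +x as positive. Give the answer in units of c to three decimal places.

Apply u = (u' + v)/(1 + u'v/c²) successively, working outward toward the observer O.
Start: velocity of ship Alpha relative to the observer O = 0.1200c.
Compose with ship Beta (u' = 0.791 in ship Alpha frame): u_1 = (0.791 + 0.120) / (1 + 0.791·0.120) = 0.9110/1.0949 = 0.8320.
Compose with ship Gamma (u' = -0.585 in ship Beta frame): u_2 = (-0.585 + 0.832) / (1 + (-0.585)·0.832) = 0.2470/0.5133 = 0.4813.

+0.481c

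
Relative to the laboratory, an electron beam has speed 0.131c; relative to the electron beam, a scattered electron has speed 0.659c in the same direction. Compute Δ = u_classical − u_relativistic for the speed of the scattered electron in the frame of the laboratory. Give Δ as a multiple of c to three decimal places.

Δ = 0.063c

Galilean: u_cl = 0.659 + 0.131 = 0.7900.
Relativistic: u_rel = (0.659 + 0.131) / (1 + 0.659·0.131) = 0.7900/1.0863 = 0.7272.
Δ = 0.7900 − 0.7272 = 0.0628.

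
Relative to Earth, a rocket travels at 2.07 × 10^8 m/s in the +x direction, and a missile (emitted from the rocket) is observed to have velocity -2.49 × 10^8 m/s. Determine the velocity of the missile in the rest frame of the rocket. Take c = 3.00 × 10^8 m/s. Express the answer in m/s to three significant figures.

v = 0.690c, u = -0.830c.
Invert the composition law: u' = (u − v)/(1 − uv/c²).
u' = (-0.830 − 0.690) / (1 − (-0.830)(0.690)) = -1.5200/1.5727 = -0.9665.
u' = -0.9665 × 3.00 × 10^8 m/s.

-2.90 × 10^8 m/s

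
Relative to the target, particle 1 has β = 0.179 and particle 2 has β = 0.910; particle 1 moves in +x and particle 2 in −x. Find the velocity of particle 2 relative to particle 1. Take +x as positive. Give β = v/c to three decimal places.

β_A = 0.179, β_B = -0.910.
Transform to A's frame with the inverse velocity-addition law: u' = (u − v)/(1 − uv/c²), taking u = β_B and v = β_A.
u' = (-0.910 − 0.179) / (1 − (0.179)(-0.910)) = -1.0890/1.1629 = -0.9365.

β = -0.936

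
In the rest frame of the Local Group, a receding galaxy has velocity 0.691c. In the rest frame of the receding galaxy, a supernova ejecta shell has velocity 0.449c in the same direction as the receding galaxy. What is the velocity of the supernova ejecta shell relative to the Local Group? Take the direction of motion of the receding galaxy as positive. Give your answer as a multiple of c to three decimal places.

With v = 0.691 and u' = 0.449 (in units of c),
u = (u' + v)/(1 + u'v/c²):
u = (0.449 + 0.691) / (1 + 0.449·0.691) = 1.1400/1.3103 = 0.8701

0.870c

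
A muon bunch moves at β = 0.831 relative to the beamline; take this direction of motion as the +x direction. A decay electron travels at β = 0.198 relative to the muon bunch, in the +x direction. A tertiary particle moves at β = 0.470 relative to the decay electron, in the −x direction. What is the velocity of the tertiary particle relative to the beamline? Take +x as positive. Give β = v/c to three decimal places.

Apply u = (u' + v)/(1 + u'v/c²) successively, working outward toward the beamline.
Start: velocity of the muon bunch relative to the beamline = 0.8310c.
Compose with the decay electron (u' = 0.198 in the muon bunch frame): u_1 = (0.198 + 0.831) / (1 + 0.198·0.831) = 1.0290/1.1645 = 0.8836.
Compose with the tertiary particle (u' = -0.470 in the decay electron frame): u_2 = (-0.470 + 0.884) / (1 + (-0.470)·0.884) = 0.4136/0.5847 = 0.7074.

β = +0.707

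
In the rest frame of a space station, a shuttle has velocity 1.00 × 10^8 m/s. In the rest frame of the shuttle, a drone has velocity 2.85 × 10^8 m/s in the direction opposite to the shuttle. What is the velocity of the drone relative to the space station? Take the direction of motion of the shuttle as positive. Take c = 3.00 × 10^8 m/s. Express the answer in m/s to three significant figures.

-2.71 × 10^8 m/s

In units of c (dividing by 3.00 × 10^8 m/s): v = 0.333, u' = -0.950.
u = (u' + v)/(1 + u'v/c²):
u = (-0.950 + 0.333) / (1 + (-0.950)·0.333) = -0.6167/0.6833 = -0.9024
Converting back: u = -0.9024 × 3.00 × 10^8 m/s.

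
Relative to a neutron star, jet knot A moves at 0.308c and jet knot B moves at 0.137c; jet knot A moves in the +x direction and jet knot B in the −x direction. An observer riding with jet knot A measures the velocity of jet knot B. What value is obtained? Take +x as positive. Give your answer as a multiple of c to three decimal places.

-0.427c

β_A = 0.308, β_B = -0.137.
Transform to A's frame with the inverse velocity-addition law: u' = (u − v)/(1 − uv/c²), taking u = β_B and v = β_A.
u' = (-0.137 − 0.308) / (1 − (0.308)(-0.137)) = -0.4450/1.0422 = -0.4270.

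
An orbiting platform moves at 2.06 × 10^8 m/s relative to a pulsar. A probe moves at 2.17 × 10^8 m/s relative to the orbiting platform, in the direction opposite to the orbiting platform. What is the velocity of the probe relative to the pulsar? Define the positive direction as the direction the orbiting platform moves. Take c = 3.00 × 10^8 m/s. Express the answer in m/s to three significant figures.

In units of c (dividing by 3.00 × 10^8 m/s): v = 0.687, u' = -0.723.
u = (u' + v)/(1 + u'v/c²):
u = (-0.723 + 0.687) / (1 + (-0.723)·0.687) = -0.0367/0.5033 = -0.0729
(Galilean addition would give -0.037c.)
Converting back: u = -0.0729 × 3.00 × 10^8 m/s.

-2.19 × 10^7 m/s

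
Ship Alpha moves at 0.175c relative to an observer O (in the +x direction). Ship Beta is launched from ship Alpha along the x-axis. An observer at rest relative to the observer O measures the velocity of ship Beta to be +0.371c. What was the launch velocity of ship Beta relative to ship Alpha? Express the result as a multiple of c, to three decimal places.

Invert the composition law: u' = (u − v)/(1 − uv/c²).
u' = (0.371 − 0.175) / (1 − (0.371)(0.175)) = 0.1960/0.9351 = 0.2096.

+0.210c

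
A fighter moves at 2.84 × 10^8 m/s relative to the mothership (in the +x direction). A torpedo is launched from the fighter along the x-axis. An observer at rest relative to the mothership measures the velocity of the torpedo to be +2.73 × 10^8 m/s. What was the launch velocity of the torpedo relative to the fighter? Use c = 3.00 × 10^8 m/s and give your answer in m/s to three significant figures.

v = 0.947c, u = 0.910c.
Invert the composition law: u' = (u − v)/(1 − uv/c²).
u' = (0.910 − 0.947) / (1 − (0.910)(0.947)) = -0.0367/0.1385 = -0.2647.
u' = -0.2647 × 3.00 × 10^8 m/s.

-7.94 × 10^7 m/s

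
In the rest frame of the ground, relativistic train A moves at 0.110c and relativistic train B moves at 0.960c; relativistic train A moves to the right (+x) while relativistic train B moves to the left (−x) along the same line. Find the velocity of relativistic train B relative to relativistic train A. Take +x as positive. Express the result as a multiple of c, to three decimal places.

β_A = 0.110, β_B = -0.960.
Transform to A's frame with the inverse velocity-addition law: u' = (u − v)/(1 − uv/c²), taking u = β_B and v = β_A.
u' = (-0.960 − 0.110) / (1 − (0.110)(-0.960)) = -1.0700/1.1056 = -0.9678.

-0.968c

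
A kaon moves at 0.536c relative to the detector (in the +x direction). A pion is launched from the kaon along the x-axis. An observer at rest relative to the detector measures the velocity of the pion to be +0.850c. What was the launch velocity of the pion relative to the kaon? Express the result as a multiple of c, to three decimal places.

Invert the composition law: u' = (u − v)/(1 − uv/c²).
u' = (0.850 − 0.536) / (1 − (0.850)(0.536)) = 0.3140/0.5444 = 0.5768.

+0.577c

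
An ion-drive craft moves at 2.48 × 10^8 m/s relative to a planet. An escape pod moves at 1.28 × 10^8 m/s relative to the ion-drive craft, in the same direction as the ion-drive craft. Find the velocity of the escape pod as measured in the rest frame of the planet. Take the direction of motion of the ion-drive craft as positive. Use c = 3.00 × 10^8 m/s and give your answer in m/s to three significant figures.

2.78 × 10^8 m/s

In units of c (dividing by 3.00 × 10^8 m/s): v = 0.827, u' = 0.427.
u = (u' + v)/(1 + u'v/c²):
u = (0.427 + 0.827) / (1 + 0.427·0.827) = 1.2533/1.3527 = 0.9265
Converting back: u = 0.9265 × 3.00 × 10^8 m/s.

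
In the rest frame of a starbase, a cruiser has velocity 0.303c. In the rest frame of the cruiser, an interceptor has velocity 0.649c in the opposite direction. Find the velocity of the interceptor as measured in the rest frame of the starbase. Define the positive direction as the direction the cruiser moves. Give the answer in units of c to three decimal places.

-0.431c

With v = 0.303 and u' = -0.649 (in units of c),
u = (u' + v)/(1 + u'v/c²):
u = (-0.649 + 0.303) / (1 + (-0.649)·0.303) = -0.3460/0.8034 = -0.4307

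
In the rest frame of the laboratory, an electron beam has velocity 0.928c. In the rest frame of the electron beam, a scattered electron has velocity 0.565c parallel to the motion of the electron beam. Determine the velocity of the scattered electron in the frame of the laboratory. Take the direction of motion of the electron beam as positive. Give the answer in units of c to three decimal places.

With v = 0.928 and u' = 0.565 (in units of c),
u = (u' + v)/(1 + u'v/c²):
u = (0.565 + 0.928) / (1 + 0.565·0.928) = 1.4930/1.5243 = 0.9795

0.979c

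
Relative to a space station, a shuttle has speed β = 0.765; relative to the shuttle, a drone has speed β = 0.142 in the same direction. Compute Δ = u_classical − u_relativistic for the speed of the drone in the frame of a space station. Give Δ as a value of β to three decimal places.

Δ = 0.089

Galilean: u_cl = 0.142 + 0.765 = 0.9070.
Relativistic: u_rel = (0.142 + 0.765) / (1 + 0.142·0.765) = 0.9070/1.1086 = 0.8181.
Δ = 0.9070 − 0.8181 = 0.0889.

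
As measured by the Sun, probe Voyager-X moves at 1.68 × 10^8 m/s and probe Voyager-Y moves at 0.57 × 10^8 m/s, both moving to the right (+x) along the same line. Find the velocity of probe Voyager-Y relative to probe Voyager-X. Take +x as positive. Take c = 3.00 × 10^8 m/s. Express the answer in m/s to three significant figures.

β_A = 0.560, β_B = 0.190 (dividing each by c = 3.00 × 10^8 m/s).
Transform to A's frame with the inverse velocity-addition law: u' = (u − v)/(1 − uv/c²), taking u = β_B and v = β_A.
u' = (0.190 − 0.560) / (1 − (0.560)(0.190)) = -0.3700/0.8936 = -0.4141.
u' = -0.4141 × 3.00 × 10^8 m/s.

-1.24 × 10^8 m/s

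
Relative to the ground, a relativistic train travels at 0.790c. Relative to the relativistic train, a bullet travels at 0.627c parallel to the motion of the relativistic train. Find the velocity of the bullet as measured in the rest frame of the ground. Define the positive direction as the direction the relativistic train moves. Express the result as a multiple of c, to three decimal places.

With v = 0.790 and u' = 0.627 (in units of c),
u = (u' + v)/(1 + u'v/c²):
u = (0.627 + 0.790) / (1 + 0.627·0.790) = 1.4170/1.4953 = 0.9476

0.948c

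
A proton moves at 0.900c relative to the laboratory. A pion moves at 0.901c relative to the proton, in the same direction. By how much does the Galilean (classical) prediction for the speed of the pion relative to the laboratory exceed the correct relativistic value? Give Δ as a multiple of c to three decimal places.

Δ = 0.806c

Galilean: u_cl = 0.901 + 0.900 = 1.8010.
Relativistic: u_rel = (0.901 + 0.900) / (1 + 0.901·0.900) = 1.8010/1.8109 = 0.9945.
Δ = 1.8010 − 0.9945 = 0.8065.
(The classical prediction exceeds c; the relativistic result does not.)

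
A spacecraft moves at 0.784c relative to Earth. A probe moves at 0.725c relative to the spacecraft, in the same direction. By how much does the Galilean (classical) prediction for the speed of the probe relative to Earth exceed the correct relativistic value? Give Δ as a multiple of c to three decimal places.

Δ = 0.547c

Galilean: u_cl = 0.725 + 0.784 = 1.5090.
Relativistic: u_rel = (0.725 + 0.784) / (1 + 0.725·0.784) = 1.5090/1.5684 = 0.9621.
Δ = 1.5090 − 0.9621 = 0.5469.
(The classical prediction exceeds c; the relativistic result does not.)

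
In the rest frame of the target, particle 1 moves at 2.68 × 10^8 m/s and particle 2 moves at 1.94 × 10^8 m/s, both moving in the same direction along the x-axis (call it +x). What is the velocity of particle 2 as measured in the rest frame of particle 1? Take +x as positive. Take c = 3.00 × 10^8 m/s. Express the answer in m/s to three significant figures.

β_A = 0.893, β_B = 0.647 (dividing each by c = 3.00 × 10^8 m/s).
Transform to A's frame with the inverse velocity-addition law: u' = (u − v)/(1 − uv/c²), taking u = β_B and v = β_A.
u' = (0.647 − 0.893) / (1 − (0.893)(0.647)) = -0.2467/0.4223 = -0.5841.
u' = -0.5841 × 3.00 × 10^8 m/s.

-1.75 × 10^8 m/s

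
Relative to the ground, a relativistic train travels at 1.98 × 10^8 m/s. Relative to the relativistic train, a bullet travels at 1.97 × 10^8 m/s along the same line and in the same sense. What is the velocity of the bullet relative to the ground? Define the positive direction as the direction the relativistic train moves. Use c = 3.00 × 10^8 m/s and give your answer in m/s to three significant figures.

In units of c (dividing by 3.00 × 10^8 m/s): v = 0.660, u' = 0.657.
u = (u' + v)/(1 + u'v/c²):
u = (0.657 + 0.660) / (1 + 0.657·0.660) = 1.3167/1.4334 = 0.9186
(Galilean addition would give +1.317c, exceeding c.)
Converting back: u = 0.9186 × 3.00 × 10^8 m/s.

2.76 × 10^8 m/s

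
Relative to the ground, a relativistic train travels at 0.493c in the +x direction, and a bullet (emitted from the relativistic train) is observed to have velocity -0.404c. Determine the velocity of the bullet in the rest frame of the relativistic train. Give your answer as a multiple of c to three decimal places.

-0.748c

Invert the composition law: u' = (u − v)/(1 − uv/c²).
u' = (-0.404 − 0.493) / (1 − (-0.404)(0.493)) = -0.8970/1.1992 = -0.7480.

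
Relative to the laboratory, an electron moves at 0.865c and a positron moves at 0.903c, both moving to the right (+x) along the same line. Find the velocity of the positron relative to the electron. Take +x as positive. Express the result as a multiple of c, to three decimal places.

+0.174c

β_A = 0.865, β_B = 0.903.
Transform to A's frame with the inverse velocity-addition law: u' = (u − v)/(1 − uv/c²), taking u = β_B and v = β_A.
u' = (0.903 − 0.865) / (1 − (0.865)(0.903)) = 0.0380/0.2189 = 0.1736.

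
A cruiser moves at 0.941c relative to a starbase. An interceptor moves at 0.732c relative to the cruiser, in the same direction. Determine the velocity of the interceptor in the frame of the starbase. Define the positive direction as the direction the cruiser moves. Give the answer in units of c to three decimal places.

With v = 0.941 and u' = 0.732 (in units of c),
u = (u' + v)/(1 + u'v/c²):
u = (0.732 + 0.941) / (1 + 0.732·0.941) = 1.6730/1.6888 = 0.9906
(Galilean addition would give +1.673c, exceeding c.)

0.991c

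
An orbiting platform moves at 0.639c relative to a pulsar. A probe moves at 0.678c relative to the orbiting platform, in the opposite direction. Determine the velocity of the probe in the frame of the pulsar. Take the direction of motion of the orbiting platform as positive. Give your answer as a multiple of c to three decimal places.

With v = 0.639 and u' = -0.678 (in units of c),
u = (u' + v)/(1 + u'v/c²):
u = (-0.678 + 0.639) / (1 + (-0.678)·0.639) = -0.0390/0.5668 = -0.0688

-0.069c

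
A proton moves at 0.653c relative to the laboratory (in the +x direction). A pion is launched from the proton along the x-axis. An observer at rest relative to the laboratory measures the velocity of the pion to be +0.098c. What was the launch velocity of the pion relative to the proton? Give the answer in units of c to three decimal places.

Invert the composition law: u' = (u − v)/(1 − uv/c²).
u' = (0.098 − 0.653) / (1 − (0.098)(0.653)) = -0.5550/0.9360 = -0.5929.

-0.593c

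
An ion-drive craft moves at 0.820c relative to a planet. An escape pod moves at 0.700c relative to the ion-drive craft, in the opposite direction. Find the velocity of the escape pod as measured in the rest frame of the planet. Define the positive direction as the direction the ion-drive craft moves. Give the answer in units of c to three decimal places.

+0.282c

With v = 0.820 and u' = -0.700 (in units of c),
u = (u' + v)/(1 + u'v/c²):
u = (-0.700 + 0.820) / (1 + (-0.700)·0.820) = 0.1200/0.4260 = 0.2817
(Galilean addition would give +0.120c.)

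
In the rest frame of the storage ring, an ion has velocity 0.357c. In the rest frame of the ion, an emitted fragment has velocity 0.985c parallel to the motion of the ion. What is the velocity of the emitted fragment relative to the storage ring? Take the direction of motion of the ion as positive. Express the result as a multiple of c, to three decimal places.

0.993c

With v = 0.357 and u' = 0.985 (in units of c),
u = (u' + v)/(1 + u'v/c²):
u = (0.985 + 0.357) / (1 + 0.985·0.357) = 1.3420/1.3516 = 0.9929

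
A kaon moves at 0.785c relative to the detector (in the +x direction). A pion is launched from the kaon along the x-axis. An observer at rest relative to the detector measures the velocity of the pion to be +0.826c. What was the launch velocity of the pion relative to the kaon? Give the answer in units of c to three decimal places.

+0.117c

Invert the composition law: u' = (u − v)/(1 − uv/c²).
u' = (0.826 − 0.785) / (1 − (0.826)(0.785)) = 0.0410/0.3516 = 0.1166.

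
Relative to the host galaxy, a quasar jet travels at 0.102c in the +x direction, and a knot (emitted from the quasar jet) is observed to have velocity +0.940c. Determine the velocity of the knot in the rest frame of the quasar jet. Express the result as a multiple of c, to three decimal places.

Invert the composition law: u' = (u − v)/(1 − uv/c²).
u' = (0.940 − 0.102) / (1 − (0.940)(0.102)) = 0.8380/0.9041 = 0.9269.

+0.927c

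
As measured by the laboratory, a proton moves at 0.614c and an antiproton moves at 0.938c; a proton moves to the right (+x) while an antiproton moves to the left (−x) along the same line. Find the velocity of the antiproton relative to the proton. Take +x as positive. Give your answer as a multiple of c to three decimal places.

-0.985c

β_A = 0.614, β_B = -0.938.
Transform to A's frame with the inverse velocity-addition law: u' = (u − v)/(1 − uv/c²), taking u = β_B and v = β_A.
u' = (-0.938 − 0.614) / (1 − (0.614)(-0.938)) = -1.5520/1.5759 = -0.9848.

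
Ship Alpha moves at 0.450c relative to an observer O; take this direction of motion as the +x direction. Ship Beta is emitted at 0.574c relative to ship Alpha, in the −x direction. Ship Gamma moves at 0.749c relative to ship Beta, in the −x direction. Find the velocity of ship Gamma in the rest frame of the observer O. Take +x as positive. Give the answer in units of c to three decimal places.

Apply u = (u' + v)/(1 + u'v/c²) successively, working outward toward the observer O.
Start: velocity of ship Alpha relative to the observer O = 0.4500c.
Compose with ship Beta (u' = -0.574 in ship Alpha frame): u_1 = (-0.574 + 0.450) / (1 + (-0.574)·0.450) = -0.1240/0.7417 = -0.1672.
Compose with ship Gamma (u' = -0.749 in ship Beta frame): u_2 = (-0.749 + (-0.167)) / (1 + (-0.749)·(-0.167)) = -0.9162/1.1252 = -0.8142.

-0.814c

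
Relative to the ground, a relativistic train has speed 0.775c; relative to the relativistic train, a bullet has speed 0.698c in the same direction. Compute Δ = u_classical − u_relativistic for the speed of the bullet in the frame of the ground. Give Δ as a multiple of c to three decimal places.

Galilean: u_cl = 0.698 + 0.775 = 1.4730.
Relativistic: u_rel = (0.698 + 0.775) / (1 + 0.698·0.775) = 1.4730/1.5410 = 0.9559.
Δ = 1.4730 − 0.9559 = 0.5171.
(The classical prediction exceeds c; the relativistic result does not.)

Δ = 0.517c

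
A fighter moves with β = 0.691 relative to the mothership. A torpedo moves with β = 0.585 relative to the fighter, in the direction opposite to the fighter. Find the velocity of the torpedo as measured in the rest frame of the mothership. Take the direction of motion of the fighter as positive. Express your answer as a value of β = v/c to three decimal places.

With v = 0.691 and u' = -0.585 (in units of c),
u = (u' + v)/(1 + u'v/c²):
u = (-0.585 + 0.691) / (1 + (-0.585)·0.691) = 0.1060/0.5958 = 0.1779

β = +0.178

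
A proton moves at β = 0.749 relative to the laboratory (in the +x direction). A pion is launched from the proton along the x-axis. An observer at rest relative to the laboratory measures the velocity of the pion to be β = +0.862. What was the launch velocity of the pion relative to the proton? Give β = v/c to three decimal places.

Invert the composition law: u' = (u − v)/(1 − uv/c²).
u' = (0.862 − 0.749) / (1 − (0.862)(0.749)) = 0.1130/0.3544 = 0.3189.

β = +0.319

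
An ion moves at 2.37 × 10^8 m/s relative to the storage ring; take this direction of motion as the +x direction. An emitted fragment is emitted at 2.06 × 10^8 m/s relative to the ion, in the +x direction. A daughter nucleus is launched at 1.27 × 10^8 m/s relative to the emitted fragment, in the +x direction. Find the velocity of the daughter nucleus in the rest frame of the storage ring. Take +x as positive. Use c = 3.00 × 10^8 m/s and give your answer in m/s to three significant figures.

Apply u = (u' + v)/(1 + u'v/c²) successively, working outward toward the storage ring.
(Dividing each given speed by c = 3.00 × 10^8 m/s to work in units of c.)
Start: velocity of the ion relative to the storage ring = 0.7900c.
Compose with the emitted fragment (u' = 0.687 in the ion frame): u_1 = (0.687 + 0.790) / (1 + 0.687·0.790) = 1.4767/1.5425 = 0.9573.
Compose with the daughter nucleus (u' = 0.423 in the emitted fragment frame): u_2 = (0.423 + 0.957) / (1 + 0.423·0.957) = 1.3807/1.4053 = 0.9825.
So u = 0.9825 × 3.00 × 10^8 m/s.

2.95 × 10^8 m/s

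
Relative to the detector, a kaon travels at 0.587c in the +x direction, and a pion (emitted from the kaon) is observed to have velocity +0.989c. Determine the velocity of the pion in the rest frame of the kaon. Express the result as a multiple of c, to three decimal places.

+0.958c

Invert the composition law: u' = (u − v)/(1 − uv/c²).
u' = (0.989 − 0.587) / (1 − (0.989)(0.587)) = 0.4020/0.4195 = 0.9584.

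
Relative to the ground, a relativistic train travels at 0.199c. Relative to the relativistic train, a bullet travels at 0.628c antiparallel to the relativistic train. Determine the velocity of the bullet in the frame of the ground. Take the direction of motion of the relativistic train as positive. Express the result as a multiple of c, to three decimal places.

With v = 0.199 and u' = -0.628 (in units of c),
u = (u' + v)/(1 + u'v/c²):
u = (-0.628 + 0.199) / (1 + (-0.628)·0.199) = -0.4290/0.8750 = -0.4903
(Galilean addition would give -0.429c.)

-0.490c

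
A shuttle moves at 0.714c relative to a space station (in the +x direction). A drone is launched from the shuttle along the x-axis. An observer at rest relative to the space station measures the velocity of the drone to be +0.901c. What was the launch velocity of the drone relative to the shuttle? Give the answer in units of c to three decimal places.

+0.524c

Invert the composition law: u' = (u − v)/(1 − uv/c²).
u' = (0.901 − 0.714) / (1 − (0.901)(0.714)) = 0.1870/0.3567 = 0.5243.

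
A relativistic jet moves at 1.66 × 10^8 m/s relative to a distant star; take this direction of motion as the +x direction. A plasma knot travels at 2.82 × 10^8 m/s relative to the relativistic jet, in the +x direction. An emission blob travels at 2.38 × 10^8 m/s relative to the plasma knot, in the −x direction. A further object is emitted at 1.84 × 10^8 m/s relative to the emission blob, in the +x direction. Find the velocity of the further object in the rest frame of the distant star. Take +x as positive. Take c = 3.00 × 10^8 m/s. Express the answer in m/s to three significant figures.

Apply u = (u' + v)/(1 + u'v/c²) successively, working outward toward the distant star.
(Dividing each given speed by c = 3.00 × 10^8 m/s to work in units of c.)
Start: velocity of the relativistic jet relative to the distant star = 0.5533c.
Compose with the plasma knot (u' = 0.940 in the relativistic jet frame): u_1 = (0.940 + 0.553) / (1 + 0.940·0.553) = 1.4933/1.5201 = 0.9824.
Compose with the emission blob (u' = -0.793 in the plasma knot frame): u_2 = (-0.793 + 0.982) / (1 + (-0.793)·0.982) = 0.1890/0.2207 = 0.8567.
Compose with the further object (u' = 0.613 in the emission blob frame): u_3 = (0.613 + 0.857) / (1 + 0.613·0.857) = 1.4700/1.5255 = 0.9637.
So u = 0.9637 × 3.00 × 10^8 m/s.

+2.89 × 10^8 m/s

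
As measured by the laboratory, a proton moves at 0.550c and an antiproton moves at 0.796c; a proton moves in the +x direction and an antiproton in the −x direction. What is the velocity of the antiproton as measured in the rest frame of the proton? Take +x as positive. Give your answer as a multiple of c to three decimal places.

-0.936c

β_A = 0.550, β_B = -0.796.
Transform to A's frame with the inverse velocity-addition law: u' = (u − v)/(1 − uv/c²), taking u = β_B and v = β_A.
u' = (-0.796 − 0.550) / (1 − (0.550)(-0.796)) = -1.3460/1.4378 = -0.9362.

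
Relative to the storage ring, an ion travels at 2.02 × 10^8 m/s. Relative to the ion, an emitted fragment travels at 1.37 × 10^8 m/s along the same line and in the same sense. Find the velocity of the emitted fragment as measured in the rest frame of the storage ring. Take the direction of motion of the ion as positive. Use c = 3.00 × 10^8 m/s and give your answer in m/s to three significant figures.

2.59 × 10^8 m/s

In units of c (dividing by 3.00 × 10^8 m/s): v = 0.673, u' = 0.457.
u = (u' + v)/(1 + u'v/c²):
u = (0.457 + 0.673) / (1 + 0.457·0.673) = 1.1300/1.3075 = 0.8643
(Galilean addition would give +1.130c, exceeding c.)
Converting back: u = 0.8643 × 3.00 × 10^8 m/s.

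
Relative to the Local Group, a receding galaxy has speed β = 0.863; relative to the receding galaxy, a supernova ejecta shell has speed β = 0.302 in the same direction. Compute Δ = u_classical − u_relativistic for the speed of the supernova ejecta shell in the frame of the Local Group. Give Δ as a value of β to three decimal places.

Δ = 0.241

Galilean: u_cl = 0.302 + 0.863 = 1.1650.
Relativistic: u_rel = (0.302 + 0.863) / (1 + 0.302·0.863) = 1.1650/1.2606 = 0.9241.
Δ = 1.1650 − 0.9241 = 0.2409.
(The classical prediction exceeds c; the relativistic result does not.)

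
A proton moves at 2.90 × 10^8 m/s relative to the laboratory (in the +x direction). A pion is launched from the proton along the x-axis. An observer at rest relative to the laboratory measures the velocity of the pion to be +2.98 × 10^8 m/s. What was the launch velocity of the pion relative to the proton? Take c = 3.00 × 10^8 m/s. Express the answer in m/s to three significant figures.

v = 0.967c, u = 0.993c.
Invert the composition law: u' = (u − v)/(1 − uv/c²).
u' = (0.993 − 0.967) / (1 − (0.993)(0.967)) = 0.0267/0.0398 = 0.6704.
u' = 0.6704 × 3.00 × 10^8 m/s.

+2.01 × 10^8 m/s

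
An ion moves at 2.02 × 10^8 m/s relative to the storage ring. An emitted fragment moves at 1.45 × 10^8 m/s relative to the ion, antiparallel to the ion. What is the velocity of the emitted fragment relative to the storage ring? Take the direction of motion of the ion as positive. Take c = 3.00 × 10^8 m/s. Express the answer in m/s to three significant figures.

+8.45 × 10^7 m/s

In units of c (dividing by 3.00 × 10^8 m/s): v = 0.673, u' = -0.483.
u = (u' + v)/(1 + u'v/c²):
u = (-0.483 + 0.673) / (1 + (-0.483)·0.673) = 0.1900/0.6746 = 0.2817
(Galilean addition would give +0.190c.)
Converting back: u = 0.2817 × 3.00 × 10^8 m/s.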